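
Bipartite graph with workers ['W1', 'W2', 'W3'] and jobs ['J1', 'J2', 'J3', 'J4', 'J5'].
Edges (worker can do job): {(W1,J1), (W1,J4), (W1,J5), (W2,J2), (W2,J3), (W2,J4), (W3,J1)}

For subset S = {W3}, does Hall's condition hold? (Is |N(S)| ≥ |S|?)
Yes: |N(S)| = 1, |S| = 1

Subset S = {W3}
Neighbors N(S) = {J1}

|N(S)| = 1, |S| = 1
Hall's condition: |N(S)| ≥ |S| is satisfied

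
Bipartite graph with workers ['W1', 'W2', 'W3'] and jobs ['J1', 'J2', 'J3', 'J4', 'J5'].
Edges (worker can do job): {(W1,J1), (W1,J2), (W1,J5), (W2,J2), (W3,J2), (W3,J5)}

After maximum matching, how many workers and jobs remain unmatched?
Unmatched: 0 workers, 2 jobs

Maximum matching size: 3
Workers: 3 total, 3 matched, 0 unmatched
Jobs: 5 total, 3 matched, 2 unmatched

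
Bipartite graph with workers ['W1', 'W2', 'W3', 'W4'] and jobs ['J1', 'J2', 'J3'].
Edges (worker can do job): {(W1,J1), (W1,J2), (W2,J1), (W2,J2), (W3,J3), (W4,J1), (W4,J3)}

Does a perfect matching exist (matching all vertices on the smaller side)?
Yes, perfect matching exists (size 3)

Perfect matching: {(W1,J1), (W2,J2), (W4,J3)}
All 3 vertices on the smaller side are matched.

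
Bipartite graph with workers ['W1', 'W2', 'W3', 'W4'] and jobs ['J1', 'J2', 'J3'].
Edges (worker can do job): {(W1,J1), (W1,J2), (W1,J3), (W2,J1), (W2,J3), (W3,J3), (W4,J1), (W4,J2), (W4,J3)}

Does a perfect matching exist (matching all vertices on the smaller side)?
Yes, perfect matching exists (size 3)

Perfect matching: {(W1,J1), (W3,J3), (W4,J2)}
All 3 vertices on the smaller side are matched.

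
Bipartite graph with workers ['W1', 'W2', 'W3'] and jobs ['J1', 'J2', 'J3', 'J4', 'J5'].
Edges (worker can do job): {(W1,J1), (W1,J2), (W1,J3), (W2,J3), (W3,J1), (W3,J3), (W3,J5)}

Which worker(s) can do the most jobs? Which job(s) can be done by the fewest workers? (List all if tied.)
Most versatile: W1, W3 (3 jobs); Least covered: J4 (0 workers)

Worker degrees (jobs they can do): W1:3, W2:1, W3:3
Job degrees (workers who can do it): J1:2, J2:1, J3:3, J4:0, J5:1

Maximum worker degree is 3, achieved by: W1, W3
Minimum job degree is 0, achieved by: J4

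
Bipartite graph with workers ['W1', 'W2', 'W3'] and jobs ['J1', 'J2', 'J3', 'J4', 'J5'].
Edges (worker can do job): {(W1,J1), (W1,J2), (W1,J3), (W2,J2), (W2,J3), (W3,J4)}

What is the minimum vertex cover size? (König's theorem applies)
Minimum vertex cover size = 3

By König's theorem: in bipartite graphs,
min vertex cover = max matching = 3

Maximum matching has size 3, so minimum vertex cover also has size 3.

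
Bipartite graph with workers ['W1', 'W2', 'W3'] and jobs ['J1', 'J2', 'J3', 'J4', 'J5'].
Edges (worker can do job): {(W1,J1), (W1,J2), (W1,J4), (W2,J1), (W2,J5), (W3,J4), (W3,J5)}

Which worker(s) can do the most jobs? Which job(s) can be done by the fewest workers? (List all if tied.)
Most versatile: W1 (3 jobs); Least covered: J3 (0 workers)

Worker degrees (jobs they can do): W1:3, W2:2, W3:2
Job degrees (workers who can do it): J1:2, J2:1, J3:0, J4:2, J5:2

Maximum worker degree is 3, achieved by: W1
Minimum job degree is 0, achieved by: J3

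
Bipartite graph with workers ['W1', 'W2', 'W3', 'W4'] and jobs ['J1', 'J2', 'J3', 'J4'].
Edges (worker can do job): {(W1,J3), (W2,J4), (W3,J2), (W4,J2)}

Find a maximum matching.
Matching: {(W1,J3), (W2,J4), (W4,J2)}

Maximum matching (size 3):
  W1 → J3
  W2 → J4
  W4 → J2

Each worker is assigned to at most one job, and each job to at most one worker.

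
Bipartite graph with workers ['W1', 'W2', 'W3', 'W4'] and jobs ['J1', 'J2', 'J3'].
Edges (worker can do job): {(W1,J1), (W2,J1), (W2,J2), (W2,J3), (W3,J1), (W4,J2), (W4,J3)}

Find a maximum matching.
Matching: {(W2,J2), (W3,J1), (W4,J3)}

Maximum matching (size 3):
  W2 → J2
  W3 → J1
  W4 → J3

Each worker is assigned to at most one job, and each job to at most one worker.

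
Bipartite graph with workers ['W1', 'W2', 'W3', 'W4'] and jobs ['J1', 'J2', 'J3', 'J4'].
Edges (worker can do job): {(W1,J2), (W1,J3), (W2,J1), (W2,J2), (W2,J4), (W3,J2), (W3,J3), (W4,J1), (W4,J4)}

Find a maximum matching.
Matching: {(W1,J3), (W2,J4), (W3,J2), (W4,J1)}

Maximum matching (size 4):
  W1 → J3
  W2 → J4
  W3 → J2
  W4 → J1

Each worker is assigned to at most one job, and each job to at most one worker.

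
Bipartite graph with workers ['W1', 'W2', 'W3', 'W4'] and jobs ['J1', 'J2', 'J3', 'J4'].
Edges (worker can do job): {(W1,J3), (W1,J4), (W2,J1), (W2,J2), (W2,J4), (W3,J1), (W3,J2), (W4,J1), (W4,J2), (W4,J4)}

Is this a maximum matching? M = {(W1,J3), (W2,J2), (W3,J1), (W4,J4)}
Yes, size 4 is maximum

Proposed matching has size 4.
Maximum matching size for this graph: 4.

This is a maximum matching.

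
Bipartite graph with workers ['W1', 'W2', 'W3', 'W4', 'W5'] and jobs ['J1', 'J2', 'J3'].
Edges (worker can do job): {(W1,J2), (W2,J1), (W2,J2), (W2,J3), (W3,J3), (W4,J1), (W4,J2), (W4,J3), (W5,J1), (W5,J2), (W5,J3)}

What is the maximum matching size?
Maximum matching size = 3

Maximum matching: {(W3,J3), (W4,J2), (W5,J1)}
Size: 3

This assigns 3 workers to 3 distinct jobs.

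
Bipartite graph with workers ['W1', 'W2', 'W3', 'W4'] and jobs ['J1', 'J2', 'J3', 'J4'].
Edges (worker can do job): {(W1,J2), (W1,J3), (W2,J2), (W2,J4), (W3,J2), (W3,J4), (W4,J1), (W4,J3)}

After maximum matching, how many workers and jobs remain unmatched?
Unmatched: 0 workers, 0 jobs

Maximum matching size: 4
Workers: 4 total, 4 matched, 0 unmatched
Jobs: 4 total, 4 matched, 0 unmatched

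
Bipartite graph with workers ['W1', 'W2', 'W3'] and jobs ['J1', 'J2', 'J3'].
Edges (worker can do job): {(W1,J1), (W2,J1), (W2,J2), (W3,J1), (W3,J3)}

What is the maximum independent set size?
Maximum independent set = 3

By König's theorem:
- Min vertex cover = Max matching = 3
- Max independent set = Total vertices - Min vertex cover
- Max independent set = 6 - 3 = 3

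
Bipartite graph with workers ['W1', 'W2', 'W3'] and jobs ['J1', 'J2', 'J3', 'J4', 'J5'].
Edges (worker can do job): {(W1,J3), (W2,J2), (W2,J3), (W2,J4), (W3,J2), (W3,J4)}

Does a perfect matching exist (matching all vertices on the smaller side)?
Yes, perfect matching exists (size 3)

Perfect matching: {(W1,J3), (W2,J4), (W3,J2)}
All 3 vertices on the smaller side are matched.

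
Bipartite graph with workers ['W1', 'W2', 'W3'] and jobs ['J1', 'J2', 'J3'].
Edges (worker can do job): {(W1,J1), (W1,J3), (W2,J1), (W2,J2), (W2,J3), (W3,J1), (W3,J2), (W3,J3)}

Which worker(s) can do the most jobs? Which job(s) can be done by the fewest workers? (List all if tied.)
Most versatile: W2, W3 (3 jobs); Least covered: J2 (2 workers)

Worker degrees (jobs they can do): W1:2, W2:3, W3:3
Job degrees (workers who can do it): J1:3, J2:2, J3:3

Maximum worker degree is 3, achieved by: W2, W3
Minimum job degree is 2, achieved by: J2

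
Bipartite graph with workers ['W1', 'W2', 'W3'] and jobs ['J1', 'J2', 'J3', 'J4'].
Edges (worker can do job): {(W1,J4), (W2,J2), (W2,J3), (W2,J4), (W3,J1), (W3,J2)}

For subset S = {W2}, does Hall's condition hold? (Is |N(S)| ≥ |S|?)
Yes: |N(S)| = 3, |S| = 1

Subset S = {W2}
Neighbors N(S) = {J2, J3, J4}

|N(S)| = 3, |S| = 1
Hall's condition: |N(S)| ≥ |S| is satisfied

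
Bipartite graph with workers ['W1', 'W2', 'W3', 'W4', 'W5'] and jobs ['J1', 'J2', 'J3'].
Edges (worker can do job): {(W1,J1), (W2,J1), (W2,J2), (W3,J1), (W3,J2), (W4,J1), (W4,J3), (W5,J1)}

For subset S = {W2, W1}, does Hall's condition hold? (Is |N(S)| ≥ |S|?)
Yes: |N(S)| = 2, |S| = 2

Subset S = {W2, W1}
Neighbors N(S) = {J1, J2}

|N(S)| = 2, |S| = 2
Hall's condition: |N(S)| ≥ |S| is satisfied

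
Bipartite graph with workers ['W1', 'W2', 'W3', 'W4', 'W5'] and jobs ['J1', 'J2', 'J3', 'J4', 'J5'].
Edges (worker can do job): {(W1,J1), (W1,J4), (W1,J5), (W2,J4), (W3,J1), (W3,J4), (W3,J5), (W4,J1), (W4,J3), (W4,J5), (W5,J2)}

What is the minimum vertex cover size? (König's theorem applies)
Minimum vertex cover size = 5

By König's theorem: in bipartite graphs,
min vertex cover = max matching = 5

Maximum matching has size 5, so minimum vertex cover also has size 5.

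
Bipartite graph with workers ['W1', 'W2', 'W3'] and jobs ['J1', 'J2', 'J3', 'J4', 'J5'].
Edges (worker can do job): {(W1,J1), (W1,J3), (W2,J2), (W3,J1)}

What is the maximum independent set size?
Maximum independent set = 5

By König's theorem:
- Min vertex cover = Max matching = 3
- Max independent set = Total vertices - Min vertex cover
- Max independent set = 8 - 3 = 5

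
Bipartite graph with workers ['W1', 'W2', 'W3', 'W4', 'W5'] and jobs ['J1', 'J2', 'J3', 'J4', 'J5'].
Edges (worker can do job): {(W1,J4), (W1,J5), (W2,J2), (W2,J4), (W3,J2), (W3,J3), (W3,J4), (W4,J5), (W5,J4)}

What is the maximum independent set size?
Maximum independent set = 6

By König's theorem:
- Min vertex cover = Max matching = 4
- Max independent set = Total vertices - Min vertex cover
- Max independent set = 10 - 4 = 6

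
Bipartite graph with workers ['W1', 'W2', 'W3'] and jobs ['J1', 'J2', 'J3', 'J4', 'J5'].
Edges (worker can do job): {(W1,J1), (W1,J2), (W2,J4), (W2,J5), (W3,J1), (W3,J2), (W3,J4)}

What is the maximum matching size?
Maximum matching size = 3

Maximum matching: {(W1,J2), (W2,J5), (W3,J4)}
Size: 3

This assigns 3 workers to 3 distinct jobs.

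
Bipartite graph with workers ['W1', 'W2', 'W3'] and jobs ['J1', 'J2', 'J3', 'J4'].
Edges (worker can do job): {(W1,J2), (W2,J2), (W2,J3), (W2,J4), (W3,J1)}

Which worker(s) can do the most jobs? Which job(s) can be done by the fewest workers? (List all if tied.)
Most versatile: W2 (3 jobs); Least covered: J1, J3, J4 (1 workers)

Worker degrees (jobs they can do): W1:1, W2:3, W3:1
Job degrees (workers who can do it): J1:1, J2:2, J3:1, J4:1

Maximum worker degree is 3, achieved by: W2
Minimum job degree is 1, achieved by: J1, J3, J4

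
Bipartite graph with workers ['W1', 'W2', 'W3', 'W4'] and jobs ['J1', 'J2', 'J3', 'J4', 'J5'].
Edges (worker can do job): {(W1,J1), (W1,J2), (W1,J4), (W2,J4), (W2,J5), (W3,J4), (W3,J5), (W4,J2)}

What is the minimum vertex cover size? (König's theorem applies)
Minimum vertex cover size = 4

By König's theorem: in bipartite graphs,
min vertex cover = max matching = 4

Maximum matching has size 4, so minimum vertex cover also has size 4.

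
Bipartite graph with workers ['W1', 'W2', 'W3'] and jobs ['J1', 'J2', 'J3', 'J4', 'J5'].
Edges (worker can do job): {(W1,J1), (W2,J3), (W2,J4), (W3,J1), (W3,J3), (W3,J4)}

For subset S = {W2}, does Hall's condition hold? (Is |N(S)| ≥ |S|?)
Yes: |N(S)| = 2, |S| = 1

Subset S = {W2}
Neighbors N(S) = {J3, J4}

|N(S)| = 2, |S| = 1
Hall's condition: |N(S)| ≥ |S| is satisfied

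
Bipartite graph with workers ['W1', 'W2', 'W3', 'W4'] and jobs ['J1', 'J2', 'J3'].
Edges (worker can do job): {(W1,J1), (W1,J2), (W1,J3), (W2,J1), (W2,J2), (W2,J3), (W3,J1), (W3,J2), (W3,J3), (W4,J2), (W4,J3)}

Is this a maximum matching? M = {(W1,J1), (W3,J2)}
No, size 2 is not maximum

Proposed matching has size 2.
Maximum matching size for this graph: 3.

This is NOT maximum - can be improved to size 3.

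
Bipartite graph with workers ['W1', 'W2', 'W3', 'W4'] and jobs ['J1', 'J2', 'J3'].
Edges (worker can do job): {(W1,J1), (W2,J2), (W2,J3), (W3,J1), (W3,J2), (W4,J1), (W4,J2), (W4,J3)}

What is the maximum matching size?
Maximum matching size = 3

Maximum matching: {(W2,J3), (W3,J2), (W4,J1)}
Size: 3

This assigns 3 workers to 3 distinct jobs.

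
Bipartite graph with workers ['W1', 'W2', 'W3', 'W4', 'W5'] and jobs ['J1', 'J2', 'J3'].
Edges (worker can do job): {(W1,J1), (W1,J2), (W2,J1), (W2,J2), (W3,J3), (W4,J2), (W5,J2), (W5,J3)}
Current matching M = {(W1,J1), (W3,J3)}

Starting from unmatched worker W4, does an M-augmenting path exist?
Yes: W4 → J2

An M-augmenting path alternates non-matching / matching edges, starting and ending at unmatched vertices.
Path: W4 → J2
(J2 is unmatched in M, so the path is augmenting.)
Flipping edges along this path would increase |M| from 2 to 3.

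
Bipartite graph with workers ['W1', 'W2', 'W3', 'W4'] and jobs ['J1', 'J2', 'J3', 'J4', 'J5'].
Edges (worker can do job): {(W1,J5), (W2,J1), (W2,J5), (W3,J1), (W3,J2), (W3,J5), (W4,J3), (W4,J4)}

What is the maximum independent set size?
Maximum independent set = 5

By König's theorem:
- Min vertex cover = Max matching = 4
- Max independent set = Total vertices - Min vertex cover
- Max independent set = 9 - 4 = 5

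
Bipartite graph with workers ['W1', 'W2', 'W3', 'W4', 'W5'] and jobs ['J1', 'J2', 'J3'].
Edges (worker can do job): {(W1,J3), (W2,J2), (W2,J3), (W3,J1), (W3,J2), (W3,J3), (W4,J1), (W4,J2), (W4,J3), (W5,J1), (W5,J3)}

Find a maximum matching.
Matching: {(W3,J3), (W4,J2), (W5,J1)}

Maximum matching (size 3):
  W3 → J3
  W4 → J2
  W5 → J1

Each worker is assigned to at most one job, and each job to at most one worker.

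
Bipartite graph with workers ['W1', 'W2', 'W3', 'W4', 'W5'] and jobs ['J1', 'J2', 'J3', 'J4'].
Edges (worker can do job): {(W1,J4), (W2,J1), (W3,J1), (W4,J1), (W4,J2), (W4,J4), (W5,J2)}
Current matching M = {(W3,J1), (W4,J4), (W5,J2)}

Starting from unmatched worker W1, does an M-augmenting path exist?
No augmenting path from W1

Alternating search from W1 reaches jobs: {J1, J2, J4}.
Every reachable job is already matched in M, and following those matched edges back to workers exposes no further unvisited jobs.
No M-augmenting path from W1 exists.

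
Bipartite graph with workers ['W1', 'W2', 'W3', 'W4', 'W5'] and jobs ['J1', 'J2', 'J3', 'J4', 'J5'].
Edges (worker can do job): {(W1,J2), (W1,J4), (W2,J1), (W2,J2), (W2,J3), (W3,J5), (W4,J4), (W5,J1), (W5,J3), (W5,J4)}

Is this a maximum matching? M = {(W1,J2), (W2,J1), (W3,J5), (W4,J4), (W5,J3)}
Yes, size 5 is maximum

Proposed matching has size 5.
Maximum matching size for this graph: 5.

This is a maximum matching.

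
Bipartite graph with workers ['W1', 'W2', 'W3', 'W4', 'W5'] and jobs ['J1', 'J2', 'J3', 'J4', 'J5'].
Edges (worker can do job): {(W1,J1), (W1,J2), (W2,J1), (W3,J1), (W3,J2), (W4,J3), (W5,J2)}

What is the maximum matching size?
Maximum matching size = 3

Maximum matching: {(W3,J1), (W4,J3), (W5,J2)}
Size: 3

This assigns 3 workers to 3 distinct jobs.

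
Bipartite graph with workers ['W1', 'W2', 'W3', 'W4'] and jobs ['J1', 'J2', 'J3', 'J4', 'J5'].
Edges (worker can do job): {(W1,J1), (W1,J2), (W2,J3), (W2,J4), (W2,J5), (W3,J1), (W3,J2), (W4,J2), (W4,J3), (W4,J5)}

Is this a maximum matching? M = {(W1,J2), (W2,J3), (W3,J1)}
No, size 3 is not maximum

Proposed matching has size 3.
Maximum matching size for this graph: 4.

This is NOT maximum - can be improved to size 4.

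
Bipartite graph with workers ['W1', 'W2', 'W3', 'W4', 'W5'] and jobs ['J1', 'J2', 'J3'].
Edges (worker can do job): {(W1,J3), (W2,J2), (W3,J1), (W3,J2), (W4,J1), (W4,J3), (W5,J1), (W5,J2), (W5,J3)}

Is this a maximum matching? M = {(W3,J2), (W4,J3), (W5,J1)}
Yes, size 3 is maximum

Proposed matching has size 3.
Maximum matching size for this graph: 3.

This is a maximum matching.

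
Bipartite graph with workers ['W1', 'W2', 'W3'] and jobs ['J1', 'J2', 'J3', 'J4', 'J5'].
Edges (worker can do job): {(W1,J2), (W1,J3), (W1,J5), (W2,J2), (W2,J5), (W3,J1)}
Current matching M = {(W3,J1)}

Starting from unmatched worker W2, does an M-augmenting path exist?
Yes: W2 → J5

An M-augmenting path alternates non-matching / matching edges, starting and ending at unmatched vertices.
Path: W2 → J5
(J5 is unmatched in M, so the path is augmenting.)
Flipping edges along this path would increase |M| from 1 to 2.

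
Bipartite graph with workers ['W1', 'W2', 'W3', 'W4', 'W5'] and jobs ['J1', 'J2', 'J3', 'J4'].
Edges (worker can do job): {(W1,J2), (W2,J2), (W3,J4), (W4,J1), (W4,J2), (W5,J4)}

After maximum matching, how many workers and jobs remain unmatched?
Unmatched: 2 workers, 1 jobs

Maximum matching size: 3
Workers: 5 total, 3 matched, 2 unmatched
Jobs: 4 total, 3 matched, 1 unmatched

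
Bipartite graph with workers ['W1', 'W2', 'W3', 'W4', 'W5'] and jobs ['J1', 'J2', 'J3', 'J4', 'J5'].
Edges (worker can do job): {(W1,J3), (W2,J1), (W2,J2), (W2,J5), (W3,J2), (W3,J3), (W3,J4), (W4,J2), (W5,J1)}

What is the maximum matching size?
Maximum matching size = 5

Maximum matching: {(W1,J3), (W2,J5), (W3,J4), (W4,J2), (W5,J1)}
Size: 5

This assigns 5 workers to 5 distinct jobs.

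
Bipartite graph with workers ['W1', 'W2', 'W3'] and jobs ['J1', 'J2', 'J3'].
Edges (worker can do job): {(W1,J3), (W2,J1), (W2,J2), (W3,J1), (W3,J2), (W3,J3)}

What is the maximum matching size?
Maximum matching size = 3

Maximum matching: {(W1,J3), (W2,J2), (W3,J1)}
Size: 3

This assigns 3 workers to 3 distinct jobs.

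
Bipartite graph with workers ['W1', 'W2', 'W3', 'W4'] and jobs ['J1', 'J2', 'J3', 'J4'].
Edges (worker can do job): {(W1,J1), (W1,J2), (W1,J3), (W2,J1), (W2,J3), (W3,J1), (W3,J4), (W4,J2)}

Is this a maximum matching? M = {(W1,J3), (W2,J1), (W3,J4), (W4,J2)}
Yes, size 4 is maximum

Proposed matching has size 4.
Maximum matching size for this graph: 4.

This is a maximum matching.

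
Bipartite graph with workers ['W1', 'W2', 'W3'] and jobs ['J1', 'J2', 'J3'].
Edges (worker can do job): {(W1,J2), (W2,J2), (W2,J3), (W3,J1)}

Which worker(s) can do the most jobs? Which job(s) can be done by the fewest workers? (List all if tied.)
Most versatile: W2 (2 jobs); Least covered: J1, J3 (1 workers)

Worker degrees (jobs they can do): W1:1, W2:2, W3:1
Job degrees (workers who can do it): J1:1, J2:2, J3:1

Maximum worker degree is 2, achieved by: W2
Minimum job degree is 1, achieved by: J1, J3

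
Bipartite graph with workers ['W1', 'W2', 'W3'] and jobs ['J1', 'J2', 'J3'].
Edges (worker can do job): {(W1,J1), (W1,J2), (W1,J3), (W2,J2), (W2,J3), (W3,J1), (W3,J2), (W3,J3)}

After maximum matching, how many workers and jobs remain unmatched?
Unmatched: 0 workers, 0 jobs

Maximum matching size: 3
Workers: 3 total, 3 matched, 0 unmatched
Jobs: 3 total, 3 matched, 0 unmatched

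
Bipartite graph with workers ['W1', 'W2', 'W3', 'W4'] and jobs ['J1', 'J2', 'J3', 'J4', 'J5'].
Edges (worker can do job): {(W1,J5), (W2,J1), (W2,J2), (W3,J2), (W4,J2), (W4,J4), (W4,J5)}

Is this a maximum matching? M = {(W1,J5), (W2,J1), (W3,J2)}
No, size 3 is not maximum

Proposed matching has size 3.
Maximum matching size for this graph: 4.

This is NOT maximum - can be improved to size 4.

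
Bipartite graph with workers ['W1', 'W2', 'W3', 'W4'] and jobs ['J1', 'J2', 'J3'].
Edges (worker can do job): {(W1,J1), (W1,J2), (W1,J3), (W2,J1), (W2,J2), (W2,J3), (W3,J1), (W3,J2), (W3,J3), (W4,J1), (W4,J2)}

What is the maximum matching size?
Maximum matching size = 3

Maximum matching: {(W1,J1), (W3,J3), (W4,J2)}
Size: 3

This assigns 3 workers to 3 distinct jobs.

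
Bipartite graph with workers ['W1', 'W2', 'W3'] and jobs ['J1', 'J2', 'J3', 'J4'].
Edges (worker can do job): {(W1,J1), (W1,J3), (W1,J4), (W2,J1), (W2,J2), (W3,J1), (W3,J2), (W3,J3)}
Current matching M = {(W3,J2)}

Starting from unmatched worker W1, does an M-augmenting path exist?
Yes: W1 → J4

An M-augmenting path alternates non-matching / matching edges, starting and ending at unmatched vertices.
Path: W1 → J4
(J4 is unmatched in M, so the path is augmenting.)
Flipping edges along this path would increase |M| from 1 to 2.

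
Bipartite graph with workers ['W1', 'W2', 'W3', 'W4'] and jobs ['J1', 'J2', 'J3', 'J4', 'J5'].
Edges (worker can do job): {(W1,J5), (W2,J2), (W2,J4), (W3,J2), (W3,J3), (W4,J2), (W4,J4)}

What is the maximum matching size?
Maximum matching size = 4

Maximum matching: {(W1,J5), (W2,J2), (W3,J3), (W4,J4)}
Size: 4

This assigns 4 workers to 4 distinct jobs.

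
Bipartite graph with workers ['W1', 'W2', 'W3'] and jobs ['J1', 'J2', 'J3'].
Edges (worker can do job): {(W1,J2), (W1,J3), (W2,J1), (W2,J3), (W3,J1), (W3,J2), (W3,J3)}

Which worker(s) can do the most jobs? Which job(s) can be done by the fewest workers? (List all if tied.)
Most versatile: W3 (3 jobs); Least covered: J1, J2 (2 workers)

Worker degrees (jobs they can do): W1:2, W2:2, W3:3
Job degrees (workers who can do it): J1:2, J2:2, J3:3

Maximum worker degree is 3, achieved by: W3
Minimum job degree is 2, achieved by: J1, J2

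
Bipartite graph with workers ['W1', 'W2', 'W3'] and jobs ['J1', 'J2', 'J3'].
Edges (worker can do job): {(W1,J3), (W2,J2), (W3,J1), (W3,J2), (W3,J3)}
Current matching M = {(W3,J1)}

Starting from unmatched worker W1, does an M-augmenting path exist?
Yes: W1 → J3

An M-augmenting path alternates non-matching / matching edges, starting and ending at unmatched vertices.
Path: W1 → J3
(J3 is unmatched in M, so the path is augmenting.)
Flipping edges along this path would increase |M| from 1 to 2.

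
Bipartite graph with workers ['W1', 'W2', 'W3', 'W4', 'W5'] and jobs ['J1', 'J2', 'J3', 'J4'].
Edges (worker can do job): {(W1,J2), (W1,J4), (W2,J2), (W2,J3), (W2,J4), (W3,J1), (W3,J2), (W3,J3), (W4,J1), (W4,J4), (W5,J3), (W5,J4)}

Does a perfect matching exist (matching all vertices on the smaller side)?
Yes, perfect matching exists (size 4)

Perfect matching: {(W1,J2), (W3,J1), (W4,J4), (W5,J3)}
All 4 vertices on the smaller side are matched.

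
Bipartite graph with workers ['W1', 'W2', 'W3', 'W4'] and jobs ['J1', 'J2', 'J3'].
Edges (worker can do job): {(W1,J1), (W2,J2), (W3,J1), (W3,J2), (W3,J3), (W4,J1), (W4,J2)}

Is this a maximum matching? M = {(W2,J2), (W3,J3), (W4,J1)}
Yes, size 3 is maximum

Proposed matching has size 3.
Maximum matching size for this graph: 3.

This is a maximum matching.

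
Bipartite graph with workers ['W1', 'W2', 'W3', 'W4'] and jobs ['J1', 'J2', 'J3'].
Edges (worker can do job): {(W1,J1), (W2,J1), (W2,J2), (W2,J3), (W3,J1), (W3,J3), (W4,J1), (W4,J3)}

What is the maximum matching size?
Maximum matching size = 3

Maximum matching: {(W2,J2), (W3,J3), (W4,J1)}
Size: 3

This assigns 3 workers to 3 distinct jobs.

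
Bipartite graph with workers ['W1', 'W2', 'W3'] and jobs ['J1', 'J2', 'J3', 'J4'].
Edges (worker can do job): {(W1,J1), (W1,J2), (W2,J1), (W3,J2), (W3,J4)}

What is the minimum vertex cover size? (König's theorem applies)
Minimum vertex cover size = 3

By König's theorem: in bipartite graphs,
min vertex cover = max matching = 3

Maximum matching has size 3, so minimum vertex cover also has size 3.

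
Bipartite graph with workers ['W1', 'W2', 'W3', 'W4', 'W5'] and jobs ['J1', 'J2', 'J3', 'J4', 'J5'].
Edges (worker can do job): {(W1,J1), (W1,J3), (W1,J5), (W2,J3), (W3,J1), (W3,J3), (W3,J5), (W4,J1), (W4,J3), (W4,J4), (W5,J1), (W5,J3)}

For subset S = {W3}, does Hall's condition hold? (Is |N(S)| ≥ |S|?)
Yes: |N(S)| = 3, |S| = 1

Subset S = {W3}
Neighbors N(S) = {J1, J3, J5}

|N(S)| = 3, |S| = 1
Hall's condition: |N(S)| ≥ |S| is satisfied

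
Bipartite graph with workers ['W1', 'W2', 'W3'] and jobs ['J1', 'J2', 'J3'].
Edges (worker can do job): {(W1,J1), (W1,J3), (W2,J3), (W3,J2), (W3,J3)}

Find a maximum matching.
Matching: {(W1,J1), (W2,J3), (W3,J2)}

Maximum matching (size 3):
  W1 → J1
  W2 → J3
  W3 → J2

Each worker is assigned to at most one job, and each job to at most one worker.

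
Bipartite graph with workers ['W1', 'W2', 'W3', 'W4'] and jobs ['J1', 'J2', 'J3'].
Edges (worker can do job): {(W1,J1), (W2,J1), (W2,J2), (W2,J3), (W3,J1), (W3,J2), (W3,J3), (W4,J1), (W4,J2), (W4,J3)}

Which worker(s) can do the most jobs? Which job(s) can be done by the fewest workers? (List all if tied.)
Most versatile: W2, W3, W4 (3 jobs); Least covered: J2, J3 (3 workers)

Worker degrees (jobs they can do): W1:1, W2:3, W3:3, W4:3
Job degrees (workers who can do it): J1:4, J2:3, J3:3

Maximum worker degree is 3, achieved by: W2, W3, W4
Minimum job degree is 3, achieved by: J2, J3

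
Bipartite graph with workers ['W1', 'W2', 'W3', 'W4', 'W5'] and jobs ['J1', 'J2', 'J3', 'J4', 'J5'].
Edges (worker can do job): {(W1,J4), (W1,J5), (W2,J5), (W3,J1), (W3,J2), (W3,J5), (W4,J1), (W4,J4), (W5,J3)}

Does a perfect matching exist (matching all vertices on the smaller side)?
Yes, perfect matching exists (size 5)

Perfect matching: {(W1,J4), (W2,J5), (W3,J2), (W4,J1), (W5,J3)}
All 5 vertices on the smaller side are matched.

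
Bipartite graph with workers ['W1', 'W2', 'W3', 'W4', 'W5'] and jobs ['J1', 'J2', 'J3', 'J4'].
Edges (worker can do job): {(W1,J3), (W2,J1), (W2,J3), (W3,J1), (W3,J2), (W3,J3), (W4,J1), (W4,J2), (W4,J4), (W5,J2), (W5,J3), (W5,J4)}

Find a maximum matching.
Matching: {(W1,J3), (W3,J2), (W4,J1), (W5,J4)}

Maximum matching (size 4):
  W1 → J3
  W3 → J2
  W4 → J1
  W5 → J4

Each worker is assigned to at most one job, and each job to at most one worker.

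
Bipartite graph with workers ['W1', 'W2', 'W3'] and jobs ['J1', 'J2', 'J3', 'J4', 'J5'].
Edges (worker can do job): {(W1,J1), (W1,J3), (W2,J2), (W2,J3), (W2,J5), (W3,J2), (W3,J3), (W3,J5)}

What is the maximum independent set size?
Maximum independent set = 5

By König's theorem:
- Min vertex cover = Max matching = 3
- Max independent set = Total vertices - Min vertex cover
- Max independent set = 8 - 3 = 5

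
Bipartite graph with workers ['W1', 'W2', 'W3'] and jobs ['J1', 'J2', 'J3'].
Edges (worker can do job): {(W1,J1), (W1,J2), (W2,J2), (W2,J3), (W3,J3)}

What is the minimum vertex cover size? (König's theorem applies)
Minimum vertex cover size = 3

By König's theorem: in bipartite graphs,
min vertex cover = max matching = 3

Maximum matching has size 3, so minimum vertex cover also has size 3.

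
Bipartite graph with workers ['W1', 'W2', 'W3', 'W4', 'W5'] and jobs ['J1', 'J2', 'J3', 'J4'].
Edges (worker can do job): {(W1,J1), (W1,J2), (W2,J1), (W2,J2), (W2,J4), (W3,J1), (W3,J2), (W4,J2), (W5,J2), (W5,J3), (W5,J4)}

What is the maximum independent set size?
Maximum independent set = 5

By König's theorem:
- Min vertex cover = Max matching = 4
- Max independent set = Total vertices - Min vertex cover
- Max independent set = 9 - 4 = 5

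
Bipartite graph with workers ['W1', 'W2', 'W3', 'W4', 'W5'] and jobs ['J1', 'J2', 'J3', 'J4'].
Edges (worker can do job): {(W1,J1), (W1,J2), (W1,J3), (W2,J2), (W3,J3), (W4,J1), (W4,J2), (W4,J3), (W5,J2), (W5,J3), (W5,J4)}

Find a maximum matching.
Matching: {(W1,J2), (W3,J3), (W4,J1), (W5,J4)}

Maximum matching (size 4):
  W1 → J2
  W3 → J3
  W4 → J1
  W5 → J4

Each worker is assigned to at most one job, and each job to at most one worker.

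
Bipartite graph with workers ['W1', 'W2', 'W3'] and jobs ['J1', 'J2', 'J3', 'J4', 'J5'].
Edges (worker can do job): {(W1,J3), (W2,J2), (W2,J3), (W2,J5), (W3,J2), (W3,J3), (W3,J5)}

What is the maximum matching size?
Maximum matching size = 3

Maximum matching: {(W1,J3), (W2,J2), (W3,J5)}
Size: 3

This assigns 3 workers to 3 distinct jobs.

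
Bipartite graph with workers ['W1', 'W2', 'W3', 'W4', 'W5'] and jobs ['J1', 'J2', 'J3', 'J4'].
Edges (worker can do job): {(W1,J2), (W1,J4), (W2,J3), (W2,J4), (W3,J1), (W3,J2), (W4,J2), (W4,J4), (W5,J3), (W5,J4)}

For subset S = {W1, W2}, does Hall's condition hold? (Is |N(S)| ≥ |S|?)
Yes: |N(S)| = 3, |S| = 2

Subset S = {W1, W2}
Neighbors N(S) = {J2, J3, J4}

|N(S)| = 3, |S| = 2
Hall's condition: |N(S)| ≥ |S| is satisfied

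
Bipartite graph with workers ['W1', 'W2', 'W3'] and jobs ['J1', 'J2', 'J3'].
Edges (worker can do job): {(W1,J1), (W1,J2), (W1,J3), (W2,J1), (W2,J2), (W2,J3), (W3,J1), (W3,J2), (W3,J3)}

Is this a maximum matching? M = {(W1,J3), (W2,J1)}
No, size 2 is not maximum

Proposed matching has size 2.
Maximum matching size for this graph: 3.

This is NOT maximum - can be improved to size 3.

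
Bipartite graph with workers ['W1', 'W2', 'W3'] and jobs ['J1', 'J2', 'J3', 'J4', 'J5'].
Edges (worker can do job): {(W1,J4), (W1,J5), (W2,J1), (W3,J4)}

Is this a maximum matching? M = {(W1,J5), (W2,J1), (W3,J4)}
Yes, size 3 is maximum

Proposed matching has size 3.
Maximum matching size for this graph: 3.

This is a maximum matching.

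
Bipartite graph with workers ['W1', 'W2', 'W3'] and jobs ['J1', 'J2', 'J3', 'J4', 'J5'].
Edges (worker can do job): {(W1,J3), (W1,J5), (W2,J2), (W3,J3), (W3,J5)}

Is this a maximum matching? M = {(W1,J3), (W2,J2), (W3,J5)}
Yes, size 3 is maximum

Proposed matching has size 3.
Maximum matching size for this graph: 3.

This is a maximum matching.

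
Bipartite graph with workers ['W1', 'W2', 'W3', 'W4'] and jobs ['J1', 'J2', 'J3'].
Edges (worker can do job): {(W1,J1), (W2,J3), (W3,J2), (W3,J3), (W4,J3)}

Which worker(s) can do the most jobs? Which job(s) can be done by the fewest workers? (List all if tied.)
Most versatile: W3 (2 jobs); Least covered: J1, J2 (1 workers)

Worker degrees (jobs they can do): W1:1, W2:1, W3:2, W4:1
Job degrees (workers who can do it): J1:1, J2:1, J3:3

Maximum worker degree is 2, achieved by: W3
Minimum job degree is 1, achieved by: J1, J2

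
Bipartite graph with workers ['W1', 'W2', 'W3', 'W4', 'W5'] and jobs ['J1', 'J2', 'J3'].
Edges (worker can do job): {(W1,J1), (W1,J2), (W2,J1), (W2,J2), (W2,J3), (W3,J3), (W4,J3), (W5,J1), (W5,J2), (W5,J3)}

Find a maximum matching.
Matching: {(W1,J1), (W3,J3), (W5,J2)}

Maximum matching (size 3):
  W1 → J1
  W3 → J3
  W5 → J2

Each worker is assigned to at most one job, and each job to at most one worker.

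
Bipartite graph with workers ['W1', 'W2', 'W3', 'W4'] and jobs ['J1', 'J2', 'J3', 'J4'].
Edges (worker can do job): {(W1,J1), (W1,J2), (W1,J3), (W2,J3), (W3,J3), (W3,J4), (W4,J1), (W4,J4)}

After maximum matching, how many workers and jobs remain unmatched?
Unmatched: 0 workers, 0 jobs

Maximum matching size: 4
Workers: 4 total, 4 matched, 0 unmatched
Jobs: 4 total, 4 matched, 0 unmatched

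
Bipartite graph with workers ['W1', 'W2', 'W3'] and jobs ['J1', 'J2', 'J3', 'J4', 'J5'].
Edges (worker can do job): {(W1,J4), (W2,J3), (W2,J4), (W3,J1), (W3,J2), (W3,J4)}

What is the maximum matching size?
Maximum matching size = 3

Maximum matching: {(W1,J4), (W2,J3), (W3,J1)}
Size: 3

This assigns 3 workers to 3 distinct jobs.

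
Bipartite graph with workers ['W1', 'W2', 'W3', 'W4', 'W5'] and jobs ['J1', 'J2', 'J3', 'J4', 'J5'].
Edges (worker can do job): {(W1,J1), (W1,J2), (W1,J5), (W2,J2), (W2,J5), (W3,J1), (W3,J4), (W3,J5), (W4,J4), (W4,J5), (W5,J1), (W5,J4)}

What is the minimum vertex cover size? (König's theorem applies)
Minimum vertex cover size = 4

By König's theorem: in bipartite graphs,
min vertex cover = max matching = 4

Maximum matching has size 4, so minimum vertex cover also has size 4.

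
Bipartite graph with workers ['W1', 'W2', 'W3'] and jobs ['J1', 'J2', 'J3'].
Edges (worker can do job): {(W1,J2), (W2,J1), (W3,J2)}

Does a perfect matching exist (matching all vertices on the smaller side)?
No, maximum matching has size 2 < 3

Maximum matching has size 2, need 3 for perfect matching.
Unmatched workers: ['W1']
Unmatched jobs: ['J3']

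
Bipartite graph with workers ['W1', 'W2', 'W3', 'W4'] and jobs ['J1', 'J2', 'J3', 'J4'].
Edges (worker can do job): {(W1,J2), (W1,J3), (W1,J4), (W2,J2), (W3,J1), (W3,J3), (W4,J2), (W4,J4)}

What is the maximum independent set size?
Maximum independent set = 4

By König's theorem:
- Min vertex cover = Max matching = 4
- Max independent set = Total vertices - Min vertex cover
- Max independent set = 8 - 4 = 4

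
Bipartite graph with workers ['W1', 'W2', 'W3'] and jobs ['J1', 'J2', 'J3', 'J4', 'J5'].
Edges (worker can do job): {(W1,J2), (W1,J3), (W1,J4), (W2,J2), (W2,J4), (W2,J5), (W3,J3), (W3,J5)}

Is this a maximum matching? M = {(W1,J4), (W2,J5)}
No, size 2 is not maximum

Proposed matching has size 2.
Maximum matching size for this graph: 3.

This is NOT maximum - can be improved to size 3.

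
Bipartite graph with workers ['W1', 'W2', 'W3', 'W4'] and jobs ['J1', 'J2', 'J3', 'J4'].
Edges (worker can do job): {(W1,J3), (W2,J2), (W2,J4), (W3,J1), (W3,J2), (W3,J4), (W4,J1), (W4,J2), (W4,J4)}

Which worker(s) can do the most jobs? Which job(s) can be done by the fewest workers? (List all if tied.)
Most versatile: W3, W4 (3 jobs); Least covered: J3 (1 workers)

Worker degrees (jobs they can do): W1:1, W2:2, W3:3, W4:3
Job degrees (workers who can do it): J1:2, J2:3, J3:1, J4:3

Maximum worker degree is 3, achieved by: W3, W4
Minimum job degree is 1, achieved by: J3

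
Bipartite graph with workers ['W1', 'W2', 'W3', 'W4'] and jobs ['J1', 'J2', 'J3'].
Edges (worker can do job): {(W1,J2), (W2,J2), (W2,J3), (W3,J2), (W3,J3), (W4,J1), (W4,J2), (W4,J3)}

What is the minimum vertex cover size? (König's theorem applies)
Minimum vertex cover size = 3

By König's theorem: in bipartite graphs,
min vertex cover = max matching = 3

Maximum matching has size 3, so minimum vertex cover also has size 3.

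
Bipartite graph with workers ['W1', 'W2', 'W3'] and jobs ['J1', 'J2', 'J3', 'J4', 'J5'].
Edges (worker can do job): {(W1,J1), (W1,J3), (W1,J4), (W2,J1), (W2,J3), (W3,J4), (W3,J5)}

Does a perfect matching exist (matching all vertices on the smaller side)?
Yes, perfect matching exists (size 3)

Perfect matching: {(W1,J4), (W2,J1), (W3,J5)}
All 3 vertices on the smaller side are matched.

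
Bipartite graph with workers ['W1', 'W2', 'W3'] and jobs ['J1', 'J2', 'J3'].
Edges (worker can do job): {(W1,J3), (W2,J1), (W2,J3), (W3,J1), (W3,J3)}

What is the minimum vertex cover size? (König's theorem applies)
Minimum vertex cover size = 2

By König's theorem: in bipartite graphs,
min vertex cover = max matching = 2

Maximum matching has size 2, so minimum vertex cover also has size 2.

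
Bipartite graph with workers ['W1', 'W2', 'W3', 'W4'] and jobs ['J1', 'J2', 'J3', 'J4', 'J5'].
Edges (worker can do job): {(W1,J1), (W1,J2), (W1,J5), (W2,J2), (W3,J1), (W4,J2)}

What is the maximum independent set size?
Maximum independent set = 6

By König's theorem:
- Min vertex cover = Max matching = 3
- Max independent set = Total vertices - Min vertex cover
- Max independent set = 9 - 3 = 6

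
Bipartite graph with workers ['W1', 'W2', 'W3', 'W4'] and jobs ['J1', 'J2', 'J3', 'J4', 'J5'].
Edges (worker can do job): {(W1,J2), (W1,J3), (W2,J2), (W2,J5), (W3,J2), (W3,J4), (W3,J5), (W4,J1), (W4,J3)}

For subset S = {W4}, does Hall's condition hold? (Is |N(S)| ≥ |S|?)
Yes: |N(S)| = 2, |S| = 1

Subset S = {W4}
Neighbors N(S) = {J1, J3}

|N(S)| = 2, |S| = 1
Hall's condition: |N(S)| ≥ |S| is satisfied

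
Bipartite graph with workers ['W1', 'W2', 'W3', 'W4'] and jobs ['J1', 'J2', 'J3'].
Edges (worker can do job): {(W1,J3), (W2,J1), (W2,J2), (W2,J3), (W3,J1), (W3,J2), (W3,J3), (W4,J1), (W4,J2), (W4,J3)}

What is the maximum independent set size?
Maximum independent set = 4

By König's theorem:
- Min vertex cover = Max matching = 3
- Max independent set = Total vertices - Min vertex cover
- Max independent set = 7 - 3 = 4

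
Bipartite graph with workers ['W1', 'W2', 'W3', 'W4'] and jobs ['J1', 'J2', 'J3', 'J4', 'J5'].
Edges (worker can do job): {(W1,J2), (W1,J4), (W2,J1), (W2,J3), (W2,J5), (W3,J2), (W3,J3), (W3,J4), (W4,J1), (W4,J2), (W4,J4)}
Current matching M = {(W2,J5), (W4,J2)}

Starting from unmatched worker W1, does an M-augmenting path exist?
Yes: W1 → J4

An M-augmenting path alternates non-matching / matching edges, starting and ending at unmatched vertices.
Path: W1 → J4
(J4 is unmatched in M, so the path is augmenting.)
Flipping edges along this path would increase |M| from 2 to 3.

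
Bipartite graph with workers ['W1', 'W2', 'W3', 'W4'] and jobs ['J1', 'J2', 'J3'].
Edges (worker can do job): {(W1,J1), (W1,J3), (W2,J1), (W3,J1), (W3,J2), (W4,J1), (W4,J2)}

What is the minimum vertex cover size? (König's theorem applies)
Minimum vertex cover size = 3

By König's theorem: in bipartite graphs,
min vertex cover = max matching = 3

Maximum matching has size 3, so minimum vertex cover also has size 3.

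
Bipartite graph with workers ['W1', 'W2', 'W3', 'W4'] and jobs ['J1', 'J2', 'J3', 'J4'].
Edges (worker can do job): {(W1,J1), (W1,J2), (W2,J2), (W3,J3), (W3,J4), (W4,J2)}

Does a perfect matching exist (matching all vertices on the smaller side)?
No, maximum matching has size 3 < 4

Maximum matching has size 3, need 4 for perfect matching.
Unmatched workers: ['W2']
Unmatched jobs: ['J4']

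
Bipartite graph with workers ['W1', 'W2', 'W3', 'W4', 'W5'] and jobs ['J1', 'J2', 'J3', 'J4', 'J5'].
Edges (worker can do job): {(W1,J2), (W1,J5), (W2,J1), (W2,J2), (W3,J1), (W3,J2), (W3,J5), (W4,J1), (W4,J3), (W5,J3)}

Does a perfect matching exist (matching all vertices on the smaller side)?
No, maximum matching has size 4 < 5

Maximum matching has size 4, need 5 for perfect matching.
Unmatched workers: ['W2']
Unmatched jobs: ['J4']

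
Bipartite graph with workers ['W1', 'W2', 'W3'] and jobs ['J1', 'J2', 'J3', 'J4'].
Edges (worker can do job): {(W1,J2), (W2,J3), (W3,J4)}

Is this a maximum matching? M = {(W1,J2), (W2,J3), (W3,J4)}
Yes, size 3 is maximum

Proposed matching has size 3.
Maximum matching size for this graph: 3.

This is a maximum matching.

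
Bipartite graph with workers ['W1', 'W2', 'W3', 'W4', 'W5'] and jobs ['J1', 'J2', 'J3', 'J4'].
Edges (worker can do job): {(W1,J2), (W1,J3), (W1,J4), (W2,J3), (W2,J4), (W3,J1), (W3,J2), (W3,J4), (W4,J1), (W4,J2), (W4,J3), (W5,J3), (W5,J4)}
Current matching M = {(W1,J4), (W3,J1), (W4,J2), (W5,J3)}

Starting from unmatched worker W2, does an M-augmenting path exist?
No augmenting path from W2

Alternating search from W2 reaches jobs: {J1, J2, J3, J4}.
Every reachable job is already matched in M, and following those matched edges back to workers exposes no further unvisited jobs.
No M-augmenting path from W2 exists.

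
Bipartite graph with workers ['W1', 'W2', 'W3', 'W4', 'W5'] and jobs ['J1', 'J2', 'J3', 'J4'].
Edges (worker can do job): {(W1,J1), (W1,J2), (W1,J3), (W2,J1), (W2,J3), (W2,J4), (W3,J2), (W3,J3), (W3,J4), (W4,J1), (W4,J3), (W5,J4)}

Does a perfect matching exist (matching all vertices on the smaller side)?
Yes, perfect matching exists (size 4)

Perfect matching: {(W1,J2), (W3,J3), (W4,J1), (W5,J4)}
All 4 vertices on the smaller side are matched.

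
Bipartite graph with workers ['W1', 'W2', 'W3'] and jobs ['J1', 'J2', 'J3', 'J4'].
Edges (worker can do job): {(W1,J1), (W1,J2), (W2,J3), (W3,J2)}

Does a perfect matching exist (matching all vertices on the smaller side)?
Yes, perfect matching exists (size 3)

Perfect matching: {(W1,J1), (W2,J3), (W3,J2)}
All 3 vertices on the smaller side are matched.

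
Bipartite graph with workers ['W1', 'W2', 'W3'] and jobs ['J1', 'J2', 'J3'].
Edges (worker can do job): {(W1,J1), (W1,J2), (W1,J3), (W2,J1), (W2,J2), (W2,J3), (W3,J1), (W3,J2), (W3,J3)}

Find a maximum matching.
Matching: {(W1,J1), (W2,J2), (W3,J3)}

Maximum matching (size 3):
  W1 → J1
  W2 → J2
  W3 → J3

Each worker is assigned to at most one job, and each job to at most one worker.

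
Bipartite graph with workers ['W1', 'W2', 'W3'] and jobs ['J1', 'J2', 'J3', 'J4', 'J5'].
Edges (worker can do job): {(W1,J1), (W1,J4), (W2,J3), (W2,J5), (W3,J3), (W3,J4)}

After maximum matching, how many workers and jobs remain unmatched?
Unmatched: 0 workers, 2 jobs

Maximum matching size: 3
Workers: 3 total, 3 matched, 0 unmatched
Jobs: 5 total, 3 matched, 2 unmatched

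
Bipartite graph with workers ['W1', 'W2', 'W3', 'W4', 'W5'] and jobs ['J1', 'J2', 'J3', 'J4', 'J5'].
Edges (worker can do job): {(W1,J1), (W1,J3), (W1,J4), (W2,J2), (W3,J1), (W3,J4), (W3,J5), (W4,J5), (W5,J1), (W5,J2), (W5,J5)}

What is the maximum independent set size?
Maximum independent set = 5

By König's theorem:
- Min vertex cover = Max matching = 5
- Max independent set = Total vertices - Min vertex cover
- Max independent set = 10 - 5 = 5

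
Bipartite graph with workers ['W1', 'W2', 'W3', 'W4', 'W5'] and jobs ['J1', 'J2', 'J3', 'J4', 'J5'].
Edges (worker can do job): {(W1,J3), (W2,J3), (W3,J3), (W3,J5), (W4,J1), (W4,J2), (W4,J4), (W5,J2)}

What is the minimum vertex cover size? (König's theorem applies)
Minimum vertex cover size = 4

By König's theorem: in bipartite graphs,
min vertex cover = max matching = 4

Maximum matching has size 4, so minimum vertex cover also has size 4.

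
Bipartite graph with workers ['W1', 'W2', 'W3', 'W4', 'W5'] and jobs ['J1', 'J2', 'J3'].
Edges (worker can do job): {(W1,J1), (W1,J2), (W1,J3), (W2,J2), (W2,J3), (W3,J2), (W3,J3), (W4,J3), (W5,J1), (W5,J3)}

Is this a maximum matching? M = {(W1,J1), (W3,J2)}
No, size 2 is not maximum

Proposed matching has size 2.
Maximum matching size for this graph: 3.

This is NOT maximum - can be improved to size 3.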